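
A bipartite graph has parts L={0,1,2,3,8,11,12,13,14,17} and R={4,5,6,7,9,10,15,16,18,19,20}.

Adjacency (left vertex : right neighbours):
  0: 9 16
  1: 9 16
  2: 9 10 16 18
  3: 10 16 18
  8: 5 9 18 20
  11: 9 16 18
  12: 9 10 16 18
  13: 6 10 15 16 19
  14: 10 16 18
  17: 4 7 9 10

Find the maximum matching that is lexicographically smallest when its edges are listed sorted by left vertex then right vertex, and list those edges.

Lex-smallest maximum matching: {(0,9), (1,16), (2,10), (3,18), (8,5), (13,6), (17,4)}

|M| = 7 (so the lex-smallest maximum matching has 7 edges)
process left vertices in ascending order; for each, take the smallest-labelled available neighbour that still permits 7 edges overall, or leave it unmatched if none does
lex-smallest matching: {0-9, 1-16, 2-10, 3-18, 8-5, 13-6, 17-4}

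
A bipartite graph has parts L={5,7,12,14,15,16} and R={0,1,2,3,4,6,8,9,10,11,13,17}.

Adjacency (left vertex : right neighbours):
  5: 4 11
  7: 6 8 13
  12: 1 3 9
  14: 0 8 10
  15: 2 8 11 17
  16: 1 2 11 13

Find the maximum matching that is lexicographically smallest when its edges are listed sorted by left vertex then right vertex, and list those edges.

|M| = 6 (so the lex-smallest maximum matching has 6 edges)
process left vertices in ascending order; for each, take the smallest-labelled available neighbour that still permits 6 edges overall, or leave it unmatched if none does
lex-smallest matching: {5-4, 7-6, 12-1, 14-0, 15-2, 16-11}

Lex-smallest maximum matching: {(5,4), (7,6), (12,1), (14,0), (15,2), (16,11)}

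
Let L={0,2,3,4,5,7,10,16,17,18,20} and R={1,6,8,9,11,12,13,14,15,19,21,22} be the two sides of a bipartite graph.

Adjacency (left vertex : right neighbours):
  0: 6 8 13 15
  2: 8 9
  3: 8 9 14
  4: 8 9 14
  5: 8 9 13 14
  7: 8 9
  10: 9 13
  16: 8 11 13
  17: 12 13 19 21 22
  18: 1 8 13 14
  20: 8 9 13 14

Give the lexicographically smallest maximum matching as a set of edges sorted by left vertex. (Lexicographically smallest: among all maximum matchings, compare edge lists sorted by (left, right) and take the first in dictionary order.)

|M| = 8 (so the lex-smallest maximum matching has 8 edges)
process left vertices in ascending order; for each, take the smallest-labelled available neighbour that still permits 8 edges overall, or leave it unmatched if none does
lex-smallest matching: {0-6, 2-8, 3-9, 4-14, 5-13, 16-11, 17-12, 18-1}

Lex-smallest maximum matching: {(0,6), (2,8), (3,9), (4,14), (5,13), (16,11), (17,12), (18,1)}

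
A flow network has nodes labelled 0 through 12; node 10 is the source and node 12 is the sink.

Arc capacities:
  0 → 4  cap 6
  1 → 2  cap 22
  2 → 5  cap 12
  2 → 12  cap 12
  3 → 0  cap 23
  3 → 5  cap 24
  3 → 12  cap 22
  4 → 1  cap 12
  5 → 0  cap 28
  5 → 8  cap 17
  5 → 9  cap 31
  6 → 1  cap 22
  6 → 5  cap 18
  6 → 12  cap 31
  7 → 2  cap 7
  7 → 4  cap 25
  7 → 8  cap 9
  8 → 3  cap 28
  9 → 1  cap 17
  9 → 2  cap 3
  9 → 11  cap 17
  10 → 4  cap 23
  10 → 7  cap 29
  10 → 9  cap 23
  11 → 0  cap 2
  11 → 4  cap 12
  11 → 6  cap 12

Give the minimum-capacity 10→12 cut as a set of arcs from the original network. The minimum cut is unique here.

Min-cut arcs: {(2,5), (2,12), (7,8), (11,6)} (total capacity 45)

augment #1: 10→7→2→12 push 7
augment #2: 10→9→2→12 push 3
augment #3: 10→4→1→2→12 push 2
augment #4: 10→7→8→3→12 push 9
augment #5: 10→9→11→6→12 push 12
augment #6: 10→4→1→2→5→8→3→12 push 10
augment #7: 10→9→1→2→5→8→3→12 push 2
max flow = 45; residual-reachable set from 10 gives S-side
cut edges (S→T): {(2,5), (2,12), (7,8), (11,6)} total cap 45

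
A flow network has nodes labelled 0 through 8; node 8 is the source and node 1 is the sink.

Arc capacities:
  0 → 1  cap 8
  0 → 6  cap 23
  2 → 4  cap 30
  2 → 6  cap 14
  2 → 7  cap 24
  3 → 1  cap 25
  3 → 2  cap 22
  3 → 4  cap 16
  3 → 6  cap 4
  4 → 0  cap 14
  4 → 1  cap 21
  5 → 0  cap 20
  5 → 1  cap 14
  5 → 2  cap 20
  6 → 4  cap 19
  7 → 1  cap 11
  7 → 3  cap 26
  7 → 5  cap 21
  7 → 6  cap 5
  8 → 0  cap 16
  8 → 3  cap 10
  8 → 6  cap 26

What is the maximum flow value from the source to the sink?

Maximum flow value: 37

augment #1: 8→0→1 bottleneck 8, total now 8
augment #2: 8→3→1 bottleneck 10, total now 18
augment #3: 8→6→4→1 bottleneck 19, total now 37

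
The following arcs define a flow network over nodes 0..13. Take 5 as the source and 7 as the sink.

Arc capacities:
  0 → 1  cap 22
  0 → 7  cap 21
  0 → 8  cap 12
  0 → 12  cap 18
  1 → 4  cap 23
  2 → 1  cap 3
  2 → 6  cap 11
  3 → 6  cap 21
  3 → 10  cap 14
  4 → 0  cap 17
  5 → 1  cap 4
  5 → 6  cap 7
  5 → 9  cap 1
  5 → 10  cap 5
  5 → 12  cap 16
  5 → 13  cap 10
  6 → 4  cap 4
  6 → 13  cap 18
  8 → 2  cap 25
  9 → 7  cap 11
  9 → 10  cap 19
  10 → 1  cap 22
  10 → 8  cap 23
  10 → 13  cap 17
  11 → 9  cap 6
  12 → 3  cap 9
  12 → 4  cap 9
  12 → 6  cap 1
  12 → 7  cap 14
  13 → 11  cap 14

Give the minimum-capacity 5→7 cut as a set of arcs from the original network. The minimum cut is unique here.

augment #1: 5→9→7 push 1
augment #2: 5→12→7 push 14
augment #3: 5→1→4→0→7 push 4
augment #4: 5→6→4→0→7 push 4
augment #5: 5→12→4→0→7 push 2
augment #6: 5→13→11→9→7 push 6
augment #7: 5→10→1→4→0→7 push 5
max flow = 36; residual-reachable set from 5 gives S-side
cut edges (S→T): {(5,1), (5,9), (5,10), (5,12), (6,4), (11,9)} total cap 36

Min-cut arcs: {(5,1), (5,9), (5,10), (5,12), (6,4), (11,9)} (total capacity 36)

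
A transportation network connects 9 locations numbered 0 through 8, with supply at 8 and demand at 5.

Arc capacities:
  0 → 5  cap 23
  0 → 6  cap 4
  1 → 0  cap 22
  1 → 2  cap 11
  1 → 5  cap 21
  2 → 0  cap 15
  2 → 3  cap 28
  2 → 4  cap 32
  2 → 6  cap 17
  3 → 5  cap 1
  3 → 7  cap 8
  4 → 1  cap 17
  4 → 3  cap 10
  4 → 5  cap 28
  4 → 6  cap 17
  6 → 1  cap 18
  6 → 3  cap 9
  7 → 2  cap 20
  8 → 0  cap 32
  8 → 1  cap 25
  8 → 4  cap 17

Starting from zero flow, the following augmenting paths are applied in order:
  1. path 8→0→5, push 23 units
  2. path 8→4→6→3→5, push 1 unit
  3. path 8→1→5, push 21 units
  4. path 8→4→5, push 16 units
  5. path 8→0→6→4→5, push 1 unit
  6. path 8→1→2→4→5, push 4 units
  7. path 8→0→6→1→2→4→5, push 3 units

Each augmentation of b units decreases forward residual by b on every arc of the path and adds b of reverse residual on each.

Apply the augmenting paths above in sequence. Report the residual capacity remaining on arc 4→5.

after path 1 (8→0→5, push 23): res(4,5)=28
after path 2 (8→4→6→3→5, push 1): res(4,5)=28
after path 3 (8→1→5, push 21): res(4,5)=28
after path 4 (8→4→5, push 16): res(4,5)=12
after path 5 (8→0→6→4→5, push 1): res(4,5)=11
after path 6 (8→1→2→4→5, push 4): res(4,5)=7
after path 7 (8→0→6→1→2→4→5, push 3): res(4,5)=4

Residual capacity of (4,5): 4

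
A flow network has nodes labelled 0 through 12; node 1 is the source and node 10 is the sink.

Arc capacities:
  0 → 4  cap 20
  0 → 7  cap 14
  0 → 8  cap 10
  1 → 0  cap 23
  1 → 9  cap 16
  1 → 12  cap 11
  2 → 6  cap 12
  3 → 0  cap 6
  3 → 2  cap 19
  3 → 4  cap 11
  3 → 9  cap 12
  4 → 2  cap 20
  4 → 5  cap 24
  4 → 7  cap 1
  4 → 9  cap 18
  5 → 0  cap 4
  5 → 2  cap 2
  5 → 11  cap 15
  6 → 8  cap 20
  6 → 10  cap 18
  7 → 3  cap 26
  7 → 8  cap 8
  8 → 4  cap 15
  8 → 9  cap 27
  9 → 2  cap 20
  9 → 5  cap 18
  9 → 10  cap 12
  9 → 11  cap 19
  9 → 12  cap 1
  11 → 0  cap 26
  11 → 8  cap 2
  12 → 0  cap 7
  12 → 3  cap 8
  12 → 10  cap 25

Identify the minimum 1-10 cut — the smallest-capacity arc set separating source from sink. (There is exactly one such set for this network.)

Min-cut arcs: {(1,12), (2,6), (9,10), (9,12)} (total capacity 36)

augment #1: 1→9→10 push 12
augment #2: 1→12→10 push 11
augment #3: 1→9→12→10 push 1
augment #4: 1→9→2→6→10 push 3
augment #5: 1→0→4→2→6→10 push 9
max flow = 36; residual-reachable set from 1 gives S-side
cut edges (S→T): {(1,12), (2,6), (9,10), (9,12)} total cap 36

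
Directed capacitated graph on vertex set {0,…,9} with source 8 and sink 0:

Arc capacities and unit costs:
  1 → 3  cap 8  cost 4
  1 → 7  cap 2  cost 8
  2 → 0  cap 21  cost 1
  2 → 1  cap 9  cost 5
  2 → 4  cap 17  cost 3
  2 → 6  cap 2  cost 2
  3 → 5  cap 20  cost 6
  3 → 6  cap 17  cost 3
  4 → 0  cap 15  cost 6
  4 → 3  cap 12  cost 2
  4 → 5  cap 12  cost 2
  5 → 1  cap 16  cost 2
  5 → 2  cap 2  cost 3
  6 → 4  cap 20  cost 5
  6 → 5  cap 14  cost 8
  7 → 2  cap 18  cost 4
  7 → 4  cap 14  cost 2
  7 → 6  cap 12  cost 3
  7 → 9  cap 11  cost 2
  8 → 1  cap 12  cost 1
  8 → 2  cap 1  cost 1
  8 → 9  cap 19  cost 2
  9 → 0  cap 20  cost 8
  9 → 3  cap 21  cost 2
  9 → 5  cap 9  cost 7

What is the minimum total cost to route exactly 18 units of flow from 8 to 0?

shortest-cost path #1: 8→2→0 push 1 @ unit cost 2 (adds 2)
shortest-cost path #2: 8→9→0 push 17 @ unit cost 10 (adds 170)
total cost = 172

Minimum cost for 18 units: 172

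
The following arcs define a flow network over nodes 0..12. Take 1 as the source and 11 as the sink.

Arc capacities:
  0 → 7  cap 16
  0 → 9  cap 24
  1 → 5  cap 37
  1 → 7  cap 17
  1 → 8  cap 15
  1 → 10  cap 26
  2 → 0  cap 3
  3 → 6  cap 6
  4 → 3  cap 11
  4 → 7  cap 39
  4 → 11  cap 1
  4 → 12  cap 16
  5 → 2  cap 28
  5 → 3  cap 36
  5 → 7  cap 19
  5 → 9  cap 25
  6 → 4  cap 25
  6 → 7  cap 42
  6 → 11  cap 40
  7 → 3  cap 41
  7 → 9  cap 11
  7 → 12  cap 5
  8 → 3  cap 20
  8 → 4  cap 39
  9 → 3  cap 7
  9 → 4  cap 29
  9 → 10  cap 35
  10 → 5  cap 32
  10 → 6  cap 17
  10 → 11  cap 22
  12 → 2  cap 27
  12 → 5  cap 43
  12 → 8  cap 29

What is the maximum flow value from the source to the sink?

Maximum flow value: 46

augment #1: 1→10→11 bottleneck 22, total now 22
augment #2: 1→8→4→11 bottleneck 1, total now 23
augment #3: 1→10→6→11 bottleneck 4, total now 27
augment #4: 1→5→3→6→11 bottleneck 6, total now 33
augment #5: 1→5→9→10→6→11 bottleneck 13, total now 46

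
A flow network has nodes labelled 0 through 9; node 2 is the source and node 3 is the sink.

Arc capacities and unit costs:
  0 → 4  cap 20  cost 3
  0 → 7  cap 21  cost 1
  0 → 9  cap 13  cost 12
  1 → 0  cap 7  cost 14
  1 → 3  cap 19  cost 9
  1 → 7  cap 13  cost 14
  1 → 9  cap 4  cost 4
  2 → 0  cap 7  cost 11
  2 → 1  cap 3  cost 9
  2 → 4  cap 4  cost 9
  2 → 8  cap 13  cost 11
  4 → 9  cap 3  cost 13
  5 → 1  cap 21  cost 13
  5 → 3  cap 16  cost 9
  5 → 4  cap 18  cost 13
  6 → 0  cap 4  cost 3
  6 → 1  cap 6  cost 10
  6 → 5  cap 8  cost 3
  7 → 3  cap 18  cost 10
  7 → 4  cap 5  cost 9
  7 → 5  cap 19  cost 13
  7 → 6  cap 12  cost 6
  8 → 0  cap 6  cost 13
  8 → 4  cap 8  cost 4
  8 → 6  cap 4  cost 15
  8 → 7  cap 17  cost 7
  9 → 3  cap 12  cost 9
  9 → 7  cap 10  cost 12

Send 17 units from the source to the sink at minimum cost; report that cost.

Minimum cost for 17 units: 404

shortest-cost path #1: 2→1→3 push 3 @ unit cost 18 (adds 54)
shortest-cost path #2: 2→0→7→3 push 7 @ unit cost 22 (adds 154)
shortest-cost path #3: 2→8→7→3 push 7 @ unit cost 28 (adds 196)
total cost = 404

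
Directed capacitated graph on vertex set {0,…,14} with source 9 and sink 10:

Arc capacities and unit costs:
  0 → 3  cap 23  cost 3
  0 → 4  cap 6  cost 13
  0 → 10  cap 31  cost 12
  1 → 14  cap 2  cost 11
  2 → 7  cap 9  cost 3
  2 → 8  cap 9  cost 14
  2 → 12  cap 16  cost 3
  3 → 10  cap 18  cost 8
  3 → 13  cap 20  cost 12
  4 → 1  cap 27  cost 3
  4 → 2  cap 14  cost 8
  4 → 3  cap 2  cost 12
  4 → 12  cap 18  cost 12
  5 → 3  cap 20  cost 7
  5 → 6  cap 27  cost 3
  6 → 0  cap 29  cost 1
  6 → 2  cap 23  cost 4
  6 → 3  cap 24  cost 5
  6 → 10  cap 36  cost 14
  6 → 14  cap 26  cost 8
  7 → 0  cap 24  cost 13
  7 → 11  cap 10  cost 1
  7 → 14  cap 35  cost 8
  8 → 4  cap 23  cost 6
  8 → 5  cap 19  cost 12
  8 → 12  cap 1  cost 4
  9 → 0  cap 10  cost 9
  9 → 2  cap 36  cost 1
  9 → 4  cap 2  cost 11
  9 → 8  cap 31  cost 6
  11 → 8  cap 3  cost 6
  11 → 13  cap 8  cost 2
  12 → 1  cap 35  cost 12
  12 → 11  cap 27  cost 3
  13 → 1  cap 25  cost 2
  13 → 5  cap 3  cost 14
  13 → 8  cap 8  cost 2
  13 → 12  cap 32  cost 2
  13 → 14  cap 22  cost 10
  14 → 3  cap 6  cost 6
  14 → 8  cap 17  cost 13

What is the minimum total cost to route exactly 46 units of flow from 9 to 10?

shortest-cost path #1: 9→0→3→10 push 10 @ unit cost 20 (adds 200)
shortest-cost path #2: 9→2→7→14→3→10 push 6 @ unit cost 26 (adds 156)
shortest-cost path #3: 9→2→7→0→3→10 push 2 @ unit cost 28 (adds 56)
shortest-cost path #4: 9→2→7→0→10 push 1 @ unit cost 29 (adds 29)
shortest-cost path #5: 9→4→3→0→10 push 2 @ unit cost 32 (adds 64)
shortest-cost path #6: 9→8→5→6→0→10 push 19 @ unit cost 34 (adds 646)
shortest-cost path #7: 9→2→12→11→13→14→7→0→10 push 6 @ unit cost 36 (adds 216)
total cost = 1367

Minimum cost for 46 units: 1367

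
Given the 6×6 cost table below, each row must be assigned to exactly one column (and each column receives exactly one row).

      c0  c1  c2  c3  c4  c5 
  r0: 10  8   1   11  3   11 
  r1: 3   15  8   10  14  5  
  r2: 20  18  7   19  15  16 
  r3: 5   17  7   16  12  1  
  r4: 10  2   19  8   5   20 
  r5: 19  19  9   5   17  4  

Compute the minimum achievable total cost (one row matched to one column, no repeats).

optimal assignment: row0→col4 (cost 3), row1→col0 (cost 3), row2→col2 (cost 7), row3→col5 (cost 1), row4→col1 (cost 2), row5→col3 (cost 5)
total = 3 + 3 + 7 + 1 + 2 + 5 = 21

Minimum assignment cost: 21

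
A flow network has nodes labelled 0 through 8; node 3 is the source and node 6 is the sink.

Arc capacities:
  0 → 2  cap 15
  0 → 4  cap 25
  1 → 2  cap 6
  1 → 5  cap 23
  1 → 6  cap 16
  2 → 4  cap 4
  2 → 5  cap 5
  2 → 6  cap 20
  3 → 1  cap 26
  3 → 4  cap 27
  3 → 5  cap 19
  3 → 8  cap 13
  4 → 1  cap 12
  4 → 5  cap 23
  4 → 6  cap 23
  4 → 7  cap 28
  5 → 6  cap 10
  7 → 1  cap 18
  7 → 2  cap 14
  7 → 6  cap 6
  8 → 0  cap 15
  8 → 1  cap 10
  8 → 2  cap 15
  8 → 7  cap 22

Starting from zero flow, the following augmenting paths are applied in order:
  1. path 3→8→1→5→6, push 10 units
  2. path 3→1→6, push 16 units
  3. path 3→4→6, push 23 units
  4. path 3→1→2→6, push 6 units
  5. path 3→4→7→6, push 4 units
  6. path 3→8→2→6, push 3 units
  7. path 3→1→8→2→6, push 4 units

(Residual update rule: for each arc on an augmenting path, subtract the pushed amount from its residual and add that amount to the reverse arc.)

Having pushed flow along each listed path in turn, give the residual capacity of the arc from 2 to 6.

Residual capacity of (2,6): 7

after path 1 (3→8→1→5→6, push 10): res(2,6)=20
after path 2 (3→1→6, push 16): res(2,6)=20
after path 3 (3→4→6, push 23): res(2,6)=20
after path 4 (3→1→2→6, push 6): res(2,6)=14
after path 5 (3→4→7→6, push 4): res(2,6)=14
after path 6 (3→8→2→6, push 3): res(2,6)=11
after path 7 (3→1→8→2→6, push 4): res(2,6)=7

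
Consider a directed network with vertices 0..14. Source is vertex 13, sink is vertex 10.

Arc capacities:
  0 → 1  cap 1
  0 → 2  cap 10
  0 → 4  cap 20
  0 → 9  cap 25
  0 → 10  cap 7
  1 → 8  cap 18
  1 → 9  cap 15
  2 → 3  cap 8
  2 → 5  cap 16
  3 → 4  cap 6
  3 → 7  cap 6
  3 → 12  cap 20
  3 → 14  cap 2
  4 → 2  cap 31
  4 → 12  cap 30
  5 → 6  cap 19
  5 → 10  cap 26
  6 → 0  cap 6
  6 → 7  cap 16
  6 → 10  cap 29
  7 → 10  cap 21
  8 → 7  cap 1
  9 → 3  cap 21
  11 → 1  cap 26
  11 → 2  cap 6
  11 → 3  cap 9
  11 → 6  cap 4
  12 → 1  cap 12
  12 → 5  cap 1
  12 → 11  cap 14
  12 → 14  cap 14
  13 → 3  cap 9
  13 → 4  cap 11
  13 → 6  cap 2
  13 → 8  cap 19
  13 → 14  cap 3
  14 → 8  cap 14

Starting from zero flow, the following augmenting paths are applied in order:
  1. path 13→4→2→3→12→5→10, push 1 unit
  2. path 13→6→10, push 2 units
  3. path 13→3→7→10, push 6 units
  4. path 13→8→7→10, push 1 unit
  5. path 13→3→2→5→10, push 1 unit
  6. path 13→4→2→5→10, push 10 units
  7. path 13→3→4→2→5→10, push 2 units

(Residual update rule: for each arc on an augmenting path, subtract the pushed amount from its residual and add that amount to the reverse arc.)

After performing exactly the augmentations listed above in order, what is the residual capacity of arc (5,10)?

after path 1 (13→4→2→3→12→5→10, push 1): res(5,10)=25
after path 2 (13→6→10, push 2): res(5,10)=25
after path 3 (13→3→7→10, push 6): res(5,10)=25
after path 4 (13→8→7→10, push 1): res(5,10)=25
after path 5 (13→3→2→5→10, push 1): res(5,10)=24
after path 6 (13→4→2→5→10, push 10): res(5,10)=14
after path 7 (13→3→4→2→5→10, push 2): res(5,10)=12

Residual capacity of (5,10): 12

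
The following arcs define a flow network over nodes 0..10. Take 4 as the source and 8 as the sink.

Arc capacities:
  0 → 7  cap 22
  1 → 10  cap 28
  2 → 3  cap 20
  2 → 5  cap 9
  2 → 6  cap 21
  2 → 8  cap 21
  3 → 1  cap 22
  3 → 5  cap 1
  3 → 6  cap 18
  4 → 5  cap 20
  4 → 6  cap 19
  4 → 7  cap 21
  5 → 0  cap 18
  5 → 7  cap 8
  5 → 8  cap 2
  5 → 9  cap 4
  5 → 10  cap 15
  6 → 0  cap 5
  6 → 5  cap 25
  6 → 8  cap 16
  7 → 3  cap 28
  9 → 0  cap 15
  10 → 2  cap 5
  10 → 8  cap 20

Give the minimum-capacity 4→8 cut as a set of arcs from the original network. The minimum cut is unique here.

augment #1: 4→5→8 push 2
augment #2: 4→6→8 push 16
augment #3: 4→5→10→8 push 15
augment #4: 4→7→3→1→10→8 push 5
augment #5: 4→7→3→1→10→2→8 push 5
max flow = 43; residual-reachable set from 4 gives S-side
cut edges (S→T): {(5,8), (6,8), (10,2), (10,8)} total cap 43

Min-cut arcs: {(5,8), (6,8), (10,2), (10,8)} (total capacity 43)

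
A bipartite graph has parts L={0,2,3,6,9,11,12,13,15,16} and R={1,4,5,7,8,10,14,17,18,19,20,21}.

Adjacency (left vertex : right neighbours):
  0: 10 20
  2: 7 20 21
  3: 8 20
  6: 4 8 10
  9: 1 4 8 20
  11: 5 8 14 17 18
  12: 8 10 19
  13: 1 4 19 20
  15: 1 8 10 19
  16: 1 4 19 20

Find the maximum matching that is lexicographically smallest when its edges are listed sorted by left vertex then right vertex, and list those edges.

Lex-smallest maximum matching: {(0,10), (2,7), (3,8), (6,4), (9,1), (11,5), (12,19), (13,20)}

|M| = 8 (so the lex-smallest maximum matching has 8 edges)
process left vertices in ascending order; for each, take the smallest-labelled available neighbour that still permits 8 edges overall, or leave it unmatched if none does
lex-smallest matching: {0-10, 2-7, 3-8, 6-4, 9-1, 11-5, 12-19, 13-20}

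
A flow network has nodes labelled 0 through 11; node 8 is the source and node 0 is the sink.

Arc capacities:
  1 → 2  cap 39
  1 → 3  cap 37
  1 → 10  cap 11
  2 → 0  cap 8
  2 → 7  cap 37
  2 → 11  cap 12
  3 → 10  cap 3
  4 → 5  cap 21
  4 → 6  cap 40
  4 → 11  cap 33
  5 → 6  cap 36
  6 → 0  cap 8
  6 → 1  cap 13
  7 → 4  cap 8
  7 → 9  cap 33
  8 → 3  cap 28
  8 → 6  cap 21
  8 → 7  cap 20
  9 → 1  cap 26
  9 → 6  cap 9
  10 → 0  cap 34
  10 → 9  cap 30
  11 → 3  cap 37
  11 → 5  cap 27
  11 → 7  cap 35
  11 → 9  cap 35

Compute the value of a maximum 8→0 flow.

Maximum flow value: 30

augment #1: 8→6→0 bottleneck 8, total now 8
augment #2: 8→3→10→0 bottleneck 3, total now 11
augment #3: 8→6→1→2→0 bottleneck 8, total now 19
augment #4: 8→6→1→10→0 bottleneck 5, total now 24
augment #5: 8→7→9→1→10→0 bottleneck 6, total now 30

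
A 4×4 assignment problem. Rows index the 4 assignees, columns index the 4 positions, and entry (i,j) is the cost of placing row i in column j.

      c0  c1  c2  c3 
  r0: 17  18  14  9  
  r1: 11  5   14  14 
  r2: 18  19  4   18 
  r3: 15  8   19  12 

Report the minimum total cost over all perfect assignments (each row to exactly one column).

optimal assignment: row0→col3 (cost 9), row1→col0 (cost 11), row2→col2 (cost 4), row3→col1 (cost 8)
total = 9 + 11 + 4 + 8 = 32

Minimum assignment cost: 32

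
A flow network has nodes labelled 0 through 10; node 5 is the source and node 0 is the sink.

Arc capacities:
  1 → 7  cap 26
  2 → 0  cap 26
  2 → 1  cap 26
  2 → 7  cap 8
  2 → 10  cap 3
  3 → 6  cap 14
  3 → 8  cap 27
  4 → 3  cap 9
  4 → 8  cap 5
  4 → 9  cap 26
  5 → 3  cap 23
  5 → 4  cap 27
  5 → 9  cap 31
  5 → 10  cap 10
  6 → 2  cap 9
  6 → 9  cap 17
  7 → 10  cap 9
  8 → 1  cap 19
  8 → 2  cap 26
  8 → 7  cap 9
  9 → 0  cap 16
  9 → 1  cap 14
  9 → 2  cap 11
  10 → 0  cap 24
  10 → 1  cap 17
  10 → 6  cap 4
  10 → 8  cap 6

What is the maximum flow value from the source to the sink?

Maximum flow value: 64

augment #1: 5→9→0 bottleneck 16, total now 16
augment #2: 5→10→0 bottleneck 10, total now 26
augment #3: 5→9→2→0 bottleneck 11, total now 37
augment #4: 5→3→6→2→0 bottleneck 9, total now 46
augment #5: 5→3→8→2→0 bottleneck 6, total now 52
augment #6: 5→3→8→2→10→0 bottleneck 3, total now 55
augment #7: 5→3→8→7→10→0 bottleneck 5, total now 60
augment #8: 5→4→8→7→10→0 bottleneck 4, total now 64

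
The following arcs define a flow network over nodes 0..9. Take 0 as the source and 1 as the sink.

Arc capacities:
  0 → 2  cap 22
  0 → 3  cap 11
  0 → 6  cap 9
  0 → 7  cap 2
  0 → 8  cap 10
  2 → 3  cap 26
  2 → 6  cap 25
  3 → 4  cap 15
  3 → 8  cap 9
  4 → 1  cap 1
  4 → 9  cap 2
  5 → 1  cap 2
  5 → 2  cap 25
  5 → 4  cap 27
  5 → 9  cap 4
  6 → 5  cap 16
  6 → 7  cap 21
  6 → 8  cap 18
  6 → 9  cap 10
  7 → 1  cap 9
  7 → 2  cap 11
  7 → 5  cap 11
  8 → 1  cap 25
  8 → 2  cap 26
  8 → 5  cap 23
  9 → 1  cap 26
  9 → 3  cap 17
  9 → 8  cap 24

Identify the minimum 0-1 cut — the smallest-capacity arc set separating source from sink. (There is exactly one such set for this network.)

augment #1: 0→7→1 push 2
augment #2: 0→8→1 push 10
augment #3: 0→3→4→1 push 1
augment #4: 0→3→8→1 push 9
augment #5: 0→6→5→1 push 2
augment #6: 0→6→7→1 push 7
augment #7: 0→2→6→8→1 push 6
augment #8: 0→2→6→9→1 push 10
augment #9: 0→3→4→9→1 push 1
augment #10: 0→2→3→4→9→1 push 1
augment #11: 0→2→6→5→9→1 push 4
max flow = 53; residual-reachable set from 0 gives S-side
cut edges (S→T): {(4,1), (4,9), (5,1), (5,9), (6,9), (7,1), (8,1)} total cap 53

Min-cut arcs: {(4,1), (4,9), (5,1), (5,9), (6,9), (7,1), (8,1)} (total capacity 53)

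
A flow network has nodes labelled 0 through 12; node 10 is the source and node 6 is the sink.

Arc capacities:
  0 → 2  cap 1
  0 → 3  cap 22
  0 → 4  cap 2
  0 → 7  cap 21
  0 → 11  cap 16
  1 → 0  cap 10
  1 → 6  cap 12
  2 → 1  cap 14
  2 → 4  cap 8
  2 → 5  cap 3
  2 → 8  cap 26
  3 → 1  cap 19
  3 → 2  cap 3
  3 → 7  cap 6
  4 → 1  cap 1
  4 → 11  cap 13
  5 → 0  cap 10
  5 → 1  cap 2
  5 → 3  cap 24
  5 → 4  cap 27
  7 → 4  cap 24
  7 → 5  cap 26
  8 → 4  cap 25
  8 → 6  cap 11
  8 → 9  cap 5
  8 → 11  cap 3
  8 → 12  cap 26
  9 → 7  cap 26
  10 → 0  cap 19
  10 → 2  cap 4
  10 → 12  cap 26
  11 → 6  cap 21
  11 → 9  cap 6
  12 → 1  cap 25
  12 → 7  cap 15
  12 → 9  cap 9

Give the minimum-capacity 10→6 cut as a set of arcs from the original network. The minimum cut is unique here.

augment #1: 10→0→11→6 push 16
augment #2: 10→2→1→6 push 4
augment #3: 10→12→1→6 push 8
augment #4: 10→0→2→8→6 push 1
augment #5: 10→0→4→11→6 push 2
augment #6: 10→12→1→2→8→6 push 4
augment #7: 10→12→7→4→11→6 push 3
augment #8: 10→12→1→0→3→2→8→6 push 3
max flow = 41; residual-reachable set from 10 gives S-side
cut edges (S→T): {(0,2), (1,6), (3,2), (10,2), (11,6)} total cap 41

Min-cut arcs: {(0,2), (1,6), (3,2), (10,2), (11,6)} (total capacity 41)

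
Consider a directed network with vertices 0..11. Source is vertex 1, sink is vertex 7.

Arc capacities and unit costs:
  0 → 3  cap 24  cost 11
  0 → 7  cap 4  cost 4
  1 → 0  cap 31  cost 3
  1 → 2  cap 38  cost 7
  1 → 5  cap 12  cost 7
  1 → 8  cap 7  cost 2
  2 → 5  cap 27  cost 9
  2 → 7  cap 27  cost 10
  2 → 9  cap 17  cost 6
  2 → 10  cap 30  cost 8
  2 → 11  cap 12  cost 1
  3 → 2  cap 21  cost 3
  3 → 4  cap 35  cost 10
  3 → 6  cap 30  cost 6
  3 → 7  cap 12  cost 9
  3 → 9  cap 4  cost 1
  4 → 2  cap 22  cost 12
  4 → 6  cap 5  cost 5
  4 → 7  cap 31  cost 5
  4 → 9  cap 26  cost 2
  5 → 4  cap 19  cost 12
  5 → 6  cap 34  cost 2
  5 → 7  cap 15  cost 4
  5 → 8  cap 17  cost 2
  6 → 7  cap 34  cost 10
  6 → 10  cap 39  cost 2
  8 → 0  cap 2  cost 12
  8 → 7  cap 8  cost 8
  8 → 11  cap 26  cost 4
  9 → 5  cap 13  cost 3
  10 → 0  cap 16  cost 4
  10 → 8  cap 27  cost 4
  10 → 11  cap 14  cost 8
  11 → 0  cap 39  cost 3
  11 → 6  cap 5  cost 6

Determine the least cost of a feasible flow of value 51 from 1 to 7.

shortest-cost path #1: 1→0→7 push 4 @ unit cost 7 (adds 28)
shortest-cost path #2: 1→8→7 push 7 @ unit cost 10 (adds 70)
shortest-cost path #3: 1→5→7 push 12 @ unit cost 11 (adds 132)
shortest-cost path #4: 1→2→7 push 27 @ unit cost 17 (adds 459)
shortest-cost path #5: 1→2→5→7 push 1 @ unit cost 20 (adds 20)
total cost = 709

Minimum cost for 51 units: 709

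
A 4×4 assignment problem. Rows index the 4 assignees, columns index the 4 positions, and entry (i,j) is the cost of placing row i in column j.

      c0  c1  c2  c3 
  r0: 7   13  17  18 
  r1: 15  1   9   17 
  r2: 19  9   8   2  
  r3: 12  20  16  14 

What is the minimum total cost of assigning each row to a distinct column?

Minimum assignment cost: 26

optimal assignment: row0→col0 (cost 7), row1→col1 (cost 1), row2→col3 (cost 2), row3→col2 (cost 16)
total = 7 + 1 + 2 + 16 = 26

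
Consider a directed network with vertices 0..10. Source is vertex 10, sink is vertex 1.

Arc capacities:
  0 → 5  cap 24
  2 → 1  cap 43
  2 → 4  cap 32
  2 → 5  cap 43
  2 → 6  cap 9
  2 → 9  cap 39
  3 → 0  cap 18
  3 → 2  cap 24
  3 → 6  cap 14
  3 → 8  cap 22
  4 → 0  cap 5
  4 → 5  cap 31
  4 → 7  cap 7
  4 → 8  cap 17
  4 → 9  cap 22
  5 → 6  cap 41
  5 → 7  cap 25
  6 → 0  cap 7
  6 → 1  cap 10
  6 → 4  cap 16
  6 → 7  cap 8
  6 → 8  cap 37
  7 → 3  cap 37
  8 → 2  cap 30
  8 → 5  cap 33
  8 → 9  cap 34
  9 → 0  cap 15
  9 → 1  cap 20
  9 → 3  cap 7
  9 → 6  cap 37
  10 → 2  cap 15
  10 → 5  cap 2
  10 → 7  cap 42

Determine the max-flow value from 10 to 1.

Maximum flow value: 54

augment #1: 10→2→1 bottleneck 15, total now 15
augment #2: 10→5→6→1 bottleneck 2, total now 17
augment #3: 10→7→3→2→1 bottleneck 24, total now 41
augment #4: 10→7→3→6→1 bottleneck 8, total now 49
augment #5: 10→7→3→8→2→1 bottleneck 4, total now 53
augment #6: 10→7→3→8→9→1 bottleneck 1, total now 54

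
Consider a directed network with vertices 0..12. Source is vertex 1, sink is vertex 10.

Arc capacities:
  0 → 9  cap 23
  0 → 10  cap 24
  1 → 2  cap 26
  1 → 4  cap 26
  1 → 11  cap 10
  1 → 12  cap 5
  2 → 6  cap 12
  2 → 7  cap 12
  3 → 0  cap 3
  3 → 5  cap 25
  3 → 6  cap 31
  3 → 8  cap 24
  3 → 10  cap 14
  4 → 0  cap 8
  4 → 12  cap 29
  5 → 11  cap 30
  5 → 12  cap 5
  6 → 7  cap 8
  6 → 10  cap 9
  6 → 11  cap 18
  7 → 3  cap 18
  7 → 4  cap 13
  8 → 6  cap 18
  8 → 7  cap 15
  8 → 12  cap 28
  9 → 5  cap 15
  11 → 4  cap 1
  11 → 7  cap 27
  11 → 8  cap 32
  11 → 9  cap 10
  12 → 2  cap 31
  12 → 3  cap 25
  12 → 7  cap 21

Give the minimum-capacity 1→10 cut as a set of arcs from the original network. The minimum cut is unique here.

augment #1: 1→2→6→10 push 9
augment #2: 1→4→0→10 push 8
augment #3: 1→12→3→10 push 5
augment #4: 1→2→7→3→10 push 9
augment #5: 1→2→7→3→0→10 push 3
max flow = 34; residual-reachable set from 1 gives S-side
cut edges (S→T): {(3,0), (3,10), (4,0), (6,10)} total cap 34

Min-cut arcs: {(3,0), (3,10), (4,0), (6,10)} (total capacity 34)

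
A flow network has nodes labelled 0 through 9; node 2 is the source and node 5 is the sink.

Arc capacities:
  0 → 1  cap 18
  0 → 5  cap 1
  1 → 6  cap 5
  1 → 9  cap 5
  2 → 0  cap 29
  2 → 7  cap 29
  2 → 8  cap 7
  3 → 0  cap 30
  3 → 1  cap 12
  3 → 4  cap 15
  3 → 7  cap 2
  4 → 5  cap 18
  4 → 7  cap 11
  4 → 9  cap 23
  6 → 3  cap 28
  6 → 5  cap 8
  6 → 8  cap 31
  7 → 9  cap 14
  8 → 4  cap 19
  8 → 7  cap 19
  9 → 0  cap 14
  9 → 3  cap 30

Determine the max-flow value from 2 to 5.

augment #1: 2→0→5 bottleneck 1, total now 1
augment #2: 2→8→4→5 bottleneck 7, total now 8
augment #3: 2→0→1→6→5 bottleneck 5, total now 13
augment #4: 2→7→9→3→4→5 bottleneck 11, total now 24

Maximum flow value: 24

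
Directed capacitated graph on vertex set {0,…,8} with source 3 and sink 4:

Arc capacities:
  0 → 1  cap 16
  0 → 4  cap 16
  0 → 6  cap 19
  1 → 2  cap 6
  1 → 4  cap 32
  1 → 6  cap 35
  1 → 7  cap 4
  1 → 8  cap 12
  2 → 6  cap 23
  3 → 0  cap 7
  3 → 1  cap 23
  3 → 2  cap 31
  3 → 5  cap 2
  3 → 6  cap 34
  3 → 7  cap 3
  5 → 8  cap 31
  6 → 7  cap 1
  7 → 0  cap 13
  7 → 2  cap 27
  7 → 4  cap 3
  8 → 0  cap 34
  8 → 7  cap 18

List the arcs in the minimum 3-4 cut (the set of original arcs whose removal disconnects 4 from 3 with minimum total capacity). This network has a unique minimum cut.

augment #1: 3→0→4 push 7
augment #2: 3→1→4 push 23
augment #3: 3→7→4 push 3
augment #4: 3→5→8→0→4 push 2
augment #5: 3→6→7→0→4 push 1
max flow = 36; residual-reachable set from 3 gives S-side
cut edges (S→T): {(3,0), (3,1), (3,5), (3,7), (6,7)} total cap 36

Min-cut arcs: {(3,0), (3,1), (3,5), (3,7), (6,7)} (total capacity 36)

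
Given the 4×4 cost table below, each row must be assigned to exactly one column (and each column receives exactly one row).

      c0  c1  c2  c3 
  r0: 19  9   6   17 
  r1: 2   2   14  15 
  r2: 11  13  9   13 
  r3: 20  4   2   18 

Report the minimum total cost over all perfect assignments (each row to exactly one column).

Minimum assignment cost: 25

optimal assignment: row0→col2 (cost 6), row1→col0 (cost 2), row2→col3 (cost 13), row3→col1 (cost 4)
total = 6 + 2 + 13 + 4 = 25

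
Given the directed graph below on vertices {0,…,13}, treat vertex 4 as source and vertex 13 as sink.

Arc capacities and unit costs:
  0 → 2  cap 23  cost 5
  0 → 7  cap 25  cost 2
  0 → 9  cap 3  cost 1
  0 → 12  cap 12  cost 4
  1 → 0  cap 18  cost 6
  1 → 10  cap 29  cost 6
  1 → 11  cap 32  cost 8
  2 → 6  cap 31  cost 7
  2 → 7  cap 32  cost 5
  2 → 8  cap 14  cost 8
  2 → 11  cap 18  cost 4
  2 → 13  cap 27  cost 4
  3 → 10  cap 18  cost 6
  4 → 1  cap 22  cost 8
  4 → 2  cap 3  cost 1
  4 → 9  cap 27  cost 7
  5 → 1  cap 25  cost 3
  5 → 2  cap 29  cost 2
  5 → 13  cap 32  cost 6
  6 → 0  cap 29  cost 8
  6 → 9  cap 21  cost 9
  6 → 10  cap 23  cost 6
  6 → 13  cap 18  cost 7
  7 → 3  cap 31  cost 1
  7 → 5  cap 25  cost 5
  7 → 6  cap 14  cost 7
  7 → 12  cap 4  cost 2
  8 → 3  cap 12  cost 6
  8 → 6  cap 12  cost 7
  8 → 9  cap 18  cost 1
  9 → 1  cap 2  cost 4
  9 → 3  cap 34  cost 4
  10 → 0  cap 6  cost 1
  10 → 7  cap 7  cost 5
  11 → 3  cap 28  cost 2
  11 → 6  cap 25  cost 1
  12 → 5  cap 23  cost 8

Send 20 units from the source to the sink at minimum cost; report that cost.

shortest-cost path #1: 4→2→13 push 3 @ unit cost 5 (adds 15)
shortest-cost path #2: 4→1→0→2→13 push 17 @ unit cost 23 (adds 391)
total cost = 406

Minimum cost for 20 units: 406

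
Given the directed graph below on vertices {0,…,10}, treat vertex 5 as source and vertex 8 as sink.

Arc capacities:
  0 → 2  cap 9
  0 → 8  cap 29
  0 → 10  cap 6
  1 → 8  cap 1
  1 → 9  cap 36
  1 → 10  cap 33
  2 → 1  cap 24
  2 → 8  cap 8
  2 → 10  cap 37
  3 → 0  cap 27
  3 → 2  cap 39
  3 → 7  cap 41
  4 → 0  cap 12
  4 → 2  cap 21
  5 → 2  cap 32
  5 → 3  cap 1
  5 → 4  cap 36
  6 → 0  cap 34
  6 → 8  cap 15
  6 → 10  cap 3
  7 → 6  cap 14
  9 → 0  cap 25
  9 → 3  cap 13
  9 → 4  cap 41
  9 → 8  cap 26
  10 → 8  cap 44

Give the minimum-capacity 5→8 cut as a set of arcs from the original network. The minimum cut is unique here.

Min-cut arcs: {(4,0), (4,2), (5,2), (5,3)} (total capacity 66)

augment #1: 5→2→8 push 8
augment #2: 5→2→1→8 push 1
augment #3: 5→2→10→8 push 23
augment #4: 5→3→0→8 push 1
augment #5: 5→4→0→8 push 12
augment #6: 5→4→2→10→8 push 14
augment #7: 5→4→2→1→9→8 push 7
max flow = 66; residual-reachable set from 5 gives S-side
cut edges (S→T): {(4,0), (4,2), (5,2), (5,3)} total cap 66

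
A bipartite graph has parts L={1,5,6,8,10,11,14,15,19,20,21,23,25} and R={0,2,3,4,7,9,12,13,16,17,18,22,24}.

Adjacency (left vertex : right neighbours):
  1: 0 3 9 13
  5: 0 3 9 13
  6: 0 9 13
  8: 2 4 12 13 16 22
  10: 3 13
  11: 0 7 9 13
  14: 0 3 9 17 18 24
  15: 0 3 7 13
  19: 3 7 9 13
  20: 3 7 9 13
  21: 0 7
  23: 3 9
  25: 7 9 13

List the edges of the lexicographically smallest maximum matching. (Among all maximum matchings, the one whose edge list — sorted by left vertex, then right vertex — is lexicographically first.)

|M| = 7 (so the lex-smallest maximum matching has 7 edges)
process left vertices in ascending order; for each, take the smallest-labelled available neighbour that still permits 7 edges overall, or leave it unmatched if none does
lex-smallest matching: {1-0, 5-3, 6-9, 8-2, 10-13, 11-7, 14-17}

Lex-smallest maximum matching: {(1,0), (5,3), (6,9), (8,2), (10,13), (11,7), (14,17)}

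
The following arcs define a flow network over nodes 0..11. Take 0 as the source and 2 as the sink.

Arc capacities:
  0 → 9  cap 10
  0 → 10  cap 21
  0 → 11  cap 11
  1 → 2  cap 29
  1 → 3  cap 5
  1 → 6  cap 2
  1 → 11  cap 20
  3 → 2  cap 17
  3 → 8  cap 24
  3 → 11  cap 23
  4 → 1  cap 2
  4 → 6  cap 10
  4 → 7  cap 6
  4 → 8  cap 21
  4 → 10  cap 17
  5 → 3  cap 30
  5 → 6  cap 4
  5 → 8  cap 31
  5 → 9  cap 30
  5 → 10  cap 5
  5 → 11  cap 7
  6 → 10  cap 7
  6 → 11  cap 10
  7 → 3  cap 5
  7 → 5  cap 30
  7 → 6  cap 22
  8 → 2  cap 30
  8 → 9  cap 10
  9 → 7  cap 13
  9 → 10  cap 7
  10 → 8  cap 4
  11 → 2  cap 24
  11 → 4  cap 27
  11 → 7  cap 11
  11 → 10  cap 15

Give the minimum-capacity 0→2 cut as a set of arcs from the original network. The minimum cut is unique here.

augment #1: 0→11→2 push 11
augment #2: 0→10→8→2 push 4
augment #3: 0→9→7→3→2 push 5
augment #4: 0→9→7→5→3→2 push 5
max flow = 25; residual-reachable set from 0 gives S-side
cut edges (S→T): {(0,9), (0,11), (10,8)} total cap 25

Min-cut arcs: {(0,9), (0,11), (10,8)} (total capacity 25)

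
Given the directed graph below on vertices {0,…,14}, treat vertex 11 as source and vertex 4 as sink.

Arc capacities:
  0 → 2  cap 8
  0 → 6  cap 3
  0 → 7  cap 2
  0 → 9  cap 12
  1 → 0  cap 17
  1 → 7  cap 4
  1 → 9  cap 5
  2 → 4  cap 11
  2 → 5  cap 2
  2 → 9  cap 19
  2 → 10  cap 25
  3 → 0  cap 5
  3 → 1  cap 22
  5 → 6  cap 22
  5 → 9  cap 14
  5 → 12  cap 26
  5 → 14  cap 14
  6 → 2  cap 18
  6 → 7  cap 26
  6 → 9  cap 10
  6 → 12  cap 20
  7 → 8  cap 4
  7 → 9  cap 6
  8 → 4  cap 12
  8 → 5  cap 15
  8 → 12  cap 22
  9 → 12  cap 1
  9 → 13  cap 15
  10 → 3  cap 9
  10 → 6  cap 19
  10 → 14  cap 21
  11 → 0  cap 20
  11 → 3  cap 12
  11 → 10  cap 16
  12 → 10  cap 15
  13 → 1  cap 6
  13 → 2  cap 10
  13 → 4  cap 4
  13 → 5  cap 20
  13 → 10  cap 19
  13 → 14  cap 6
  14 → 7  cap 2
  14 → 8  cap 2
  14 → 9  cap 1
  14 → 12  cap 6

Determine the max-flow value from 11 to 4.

augment #1: 11→0→2→4 bottleneck 8, total now 8
augment #2: 11→0→6→2→4 bottleneck 3, total now 11
augment #3: 11→0→7→8→4 bottleneck 2, total now 13
augment #4: 11→0→9→13→4 bottleneck 4, total now 17
augment #5: 11→10→14→8→4 bottleneck 2, total now 19
augment #6: 11→3→1→7→8→4 bottleneck 2, total now 21

Maximum flow value: 21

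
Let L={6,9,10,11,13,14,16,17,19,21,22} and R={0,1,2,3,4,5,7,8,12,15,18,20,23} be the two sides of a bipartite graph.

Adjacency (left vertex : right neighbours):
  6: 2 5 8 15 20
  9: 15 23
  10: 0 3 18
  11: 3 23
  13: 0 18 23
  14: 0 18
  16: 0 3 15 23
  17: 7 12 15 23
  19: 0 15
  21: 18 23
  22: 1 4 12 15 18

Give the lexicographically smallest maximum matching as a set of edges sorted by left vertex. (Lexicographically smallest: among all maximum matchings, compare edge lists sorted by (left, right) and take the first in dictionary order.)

Lex-smallest maximum matching: {(6,2), (9,15), (10,0), (11,3), (13,18), (16,23), (17,7), (22,1)}

|M| = 8 (so the lex-smallest maximum matching has 8 edges)
process left vertices in ascending order; for each, take the smallest-labelled available neighbour that still permits 8 edges overall, or leave it unmatched if none does
lex-smallest matching: {6-2, 9-15, 10-0, 11-3, 13-18, 16-23, 17-7, 22-1}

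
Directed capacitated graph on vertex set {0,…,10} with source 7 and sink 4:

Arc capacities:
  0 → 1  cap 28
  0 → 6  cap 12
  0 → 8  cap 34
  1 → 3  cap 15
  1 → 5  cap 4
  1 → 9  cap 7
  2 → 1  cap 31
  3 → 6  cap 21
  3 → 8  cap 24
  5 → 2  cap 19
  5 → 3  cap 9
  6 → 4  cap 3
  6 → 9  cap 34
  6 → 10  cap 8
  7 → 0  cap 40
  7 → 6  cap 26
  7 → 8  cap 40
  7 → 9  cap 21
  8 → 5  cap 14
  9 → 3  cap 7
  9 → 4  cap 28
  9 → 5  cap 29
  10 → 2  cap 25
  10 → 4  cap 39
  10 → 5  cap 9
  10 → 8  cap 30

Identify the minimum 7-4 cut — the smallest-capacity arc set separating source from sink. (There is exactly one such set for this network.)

augment #1: 7→6→4 push 3
augment #2: 7→9→4 push 21
augment #3: 7→6→9→4 push 7
augment #4: 7→6→10→4 push 8
max flow = 39; residual-reachable set from 7 gives S-side
cut edges (S→T): {(6,4), (6,10), (9,4)} total cap 39

Min-cut arcs: {(6,4), (6,10), (9,4)} (total capacity 39)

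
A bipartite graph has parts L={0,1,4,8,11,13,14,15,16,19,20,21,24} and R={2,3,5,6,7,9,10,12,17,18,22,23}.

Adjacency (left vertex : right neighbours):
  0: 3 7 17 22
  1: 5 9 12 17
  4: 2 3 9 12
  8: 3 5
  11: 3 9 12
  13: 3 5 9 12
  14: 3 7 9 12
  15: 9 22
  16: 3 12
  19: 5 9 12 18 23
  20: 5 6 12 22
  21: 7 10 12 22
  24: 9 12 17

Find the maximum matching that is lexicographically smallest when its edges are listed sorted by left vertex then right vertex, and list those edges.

Lex-smallest maximum matching: {(0,3), (1,5), (4,2), (11,9), (13,12), (14,7), (15,22), (19,18), (20,6), (21,10), (24,17)}

|M| = 11 (so the lex-smallest maximum matching has 11 edges)
process left vertices in ascending order; for each, take the smallest-labelled available neighbour that still permits 11 edges overall, or leave it unmatched if none does
lex-smallest matching: {0-3, 1-5, 4-2, 11-9, 13-12, 14-7, 15-22, 19-18, 20-6, 21-10, 24-17}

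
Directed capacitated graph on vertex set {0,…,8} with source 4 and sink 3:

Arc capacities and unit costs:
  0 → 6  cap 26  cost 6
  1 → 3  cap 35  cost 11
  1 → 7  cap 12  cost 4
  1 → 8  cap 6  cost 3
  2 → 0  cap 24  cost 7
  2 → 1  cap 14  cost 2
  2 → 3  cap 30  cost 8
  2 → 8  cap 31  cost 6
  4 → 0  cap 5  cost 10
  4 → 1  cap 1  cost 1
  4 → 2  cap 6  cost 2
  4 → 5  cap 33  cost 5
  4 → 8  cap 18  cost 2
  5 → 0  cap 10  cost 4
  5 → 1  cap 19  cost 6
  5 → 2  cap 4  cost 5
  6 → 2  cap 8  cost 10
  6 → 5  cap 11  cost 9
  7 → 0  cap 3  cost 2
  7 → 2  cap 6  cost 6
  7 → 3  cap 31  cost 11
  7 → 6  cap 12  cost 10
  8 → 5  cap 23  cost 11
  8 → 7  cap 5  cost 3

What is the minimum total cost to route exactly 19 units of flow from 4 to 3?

shortest-cost path #1: 4→2→3 push 6 @ unit cost 10 (adds 60)
shortest-cost path #2: 4→1→3 push 1 @ unit cost 12 (adds 12)
shortest-cost path #3: 4→8→7→3 push 5 @ unit cost 16 (adds 80)
shortest-cost path #4: 4→5→2→3 push 4 @ unit cost 18 (adds 72)
shortest-cost path #5: 4→5→1→3 push 3 @ unit cost 22 (adds 66)
total cost = 290

Minimum cost for 19 units: 290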